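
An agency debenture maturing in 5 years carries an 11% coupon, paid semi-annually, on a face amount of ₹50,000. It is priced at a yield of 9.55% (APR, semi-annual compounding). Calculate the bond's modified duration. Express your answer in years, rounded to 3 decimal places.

3.825 years

Periodic yield y = 0.04775. First find Macaulay duration:
  t   CF        PV=CF/(1+0.04775)^t    t·PV
  1     2,750.00     2,624.6719     2,624.6719
  2     2,750.00     2,505.0555     5,010.1110
  3     2,750.00     2,390.8905     7,172.6715
  4     2,750.00     2,281.9284     9,127.7136
  5     2,750.00     2,177.9322    10,889.6608
  6     2,750.00     2,078.6754    12,472.0524
  7     2,750.00     1,983.9422    13,887.5951
  8     2,750.00     1,893.5263    15,148.2103
  9     2,750.00     1,807.2310    16,265.0790
  10   52,750.00    33,086.1145   330,861.1454
  Σ                 52,829.9679   423,458.9111
P = 52,829.9679; Macaulay duration = 423,458.9111 / 52,829.9679 = 8.01551 half-year periods = 4.00775 years.
Modified duration = D_Mac / (1 + y) = 4.00775 / 1.04775 = 3.82510 years.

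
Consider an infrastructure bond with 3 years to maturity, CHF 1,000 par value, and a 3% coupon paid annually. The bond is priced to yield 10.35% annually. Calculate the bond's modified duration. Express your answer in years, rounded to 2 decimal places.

Periodic yield y = 0.1035. First find Macaulay duration:
  t   CF        PV=CF/(1+0.1035)^t    t·PV
  1        30.00        27.1862        27.1862
  2        30.00        24.6364        49.2727
  3     1,030.00       766.5142     2,299.5426
  Σ                    818.3368     2,376.0016
P = 818.3368; Macaulay duration = 2,376.0016 / 818.3368 = 2.90345 years.
Modified duration = D_Mac / (1 + y) = 2.90345 / 1.1035 = 2.63113 years.

2.63 years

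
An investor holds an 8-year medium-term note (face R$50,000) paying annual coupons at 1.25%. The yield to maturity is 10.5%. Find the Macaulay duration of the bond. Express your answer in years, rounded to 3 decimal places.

Periodic yield y = 0.105. Discount each cash flow and weight by its year:
  t   CF        PV=CF/(1+0.105)^t    t·PV
  1       625.00       565.6109       565.6109
  2       625.00       511.8650     1,023.7301
  3       625.00       463.2263     1,389.6788
  4       625.00       419.2093     1,676.8372
  5       625.00       379.3749     1,896.8746
  6       625.00       343.3257     2,059.9544
  7       625.00       310.7020     2,174.9141
  8    50,625.00    22,775.4419   182,203.5352
  Σ                 25,768.7560   192,991.1352
Price P = Σ PV = 25,768.7560.
Macaulay duration = Σ(t·PV) / P = 192,991.1352 / 25,768.7560 = 7.48935 years.

7.489 years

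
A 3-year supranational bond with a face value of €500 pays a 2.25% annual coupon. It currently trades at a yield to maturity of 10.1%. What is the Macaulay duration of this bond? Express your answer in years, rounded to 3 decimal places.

2.926 years

Periodic yield y = 0.101. Discount each cash flow and weight by its year:
  t   CF        PV=CF/(1+0.101)^t    t·PV
  1        11.25        10.2180        10.2180
  2        11.25         9.2806        18.5613
  3       511.25       383.0640     1,149.1921
  Σ                    402.5626     1,177.9713
Price P = Σ PV = 402.5626.
Macaulay duration = Σ(t·PV) / P = 1,177.9713 / 402.5626 = 2.92618 years.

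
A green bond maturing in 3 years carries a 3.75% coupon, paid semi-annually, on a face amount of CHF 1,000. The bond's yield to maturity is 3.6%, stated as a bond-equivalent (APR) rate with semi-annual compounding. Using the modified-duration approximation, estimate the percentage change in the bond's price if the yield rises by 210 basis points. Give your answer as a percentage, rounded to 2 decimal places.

Periodic yield y = 0.018. Modified duration first:
  t   CF        PV=CF/(1+0.018)^t    t·PV
  1        18.75        18.4185        18.4185
  2        18.75        18.0928        36.1856
  3        18.75        17.7729        53.3187
  4        18.75        17.4586        69.8345
  5        18.75        17.1499        85.7497
  6     1,018.75       915.3369     5,492.0212
  Σ                  1,004.2296     5,755.5281
P = 1,004.2296; D_Mac = 5.73129 half-year periods = 2.86564 yrs; D_mod = 2.86564/(1+0.018) = 2.81497 yrs.
ΔP/P ≈ -D_mod · Δy = -2.81497 × (+0.021) = -0.059114 = -5.9114%.

-5.91%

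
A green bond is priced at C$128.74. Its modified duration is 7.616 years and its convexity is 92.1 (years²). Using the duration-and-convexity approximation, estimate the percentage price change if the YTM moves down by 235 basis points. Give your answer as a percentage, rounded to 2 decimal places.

Duration effect: -D_mod·Δy = -7.616 × (-0.0235) = +0.178976
Convexity effect: ½·C·(Δy)² = 0.5 × 92.1 × (-0.0235)² = +0.0254311125
ΔP/P ≈ +0.178976 + 0.0254311125 = +0.2044071125
= +20.44071125%.

+20.44%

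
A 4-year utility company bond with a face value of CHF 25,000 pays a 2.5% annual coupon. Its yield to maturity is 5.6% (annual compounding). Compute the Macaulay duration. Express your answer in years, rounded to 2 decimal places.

Periodic yield y = 0.056. Discount each cash flow and weight by its year:
  t   CF        PV=CF/(1+0.056)^t    t·PV
  1       625.00       591.8561       591.8561
  2       625.00       560.4698     1,120.9395
  3       625.00       530.7479     1,592.2436
  4    25,625.00    20,606.6883    82,426.7531
  Σ                 22,289.7620    85,731.7923
Price P = Σ PV = 22,289.7620.
Macaulay duration = Σ(t·PV) / P = 85,731.7923 / 22,289.7620 = 3.84624 years.

3.85 years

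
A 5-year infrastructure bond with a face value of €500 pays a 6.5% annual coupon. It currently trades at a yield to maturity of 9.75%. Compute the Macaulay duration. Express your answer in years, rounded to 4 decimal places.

Periodic yield y = 0.0975. Discount each cash flow and weight by its year:
  t   CF        PV=CF/(1+0.0975)^t    t·PV
  1        32.50        29.6128        29.6128
  2        32.50        26.9820        53.9640
  3        32.50        24.5850        73.7549
  4        32.50        22.4009        89.6036
  5       532.50       334.4236     1,672.1182
  Σ                    438.0043     1,919.0534
Price P = Σ PV = 438.0043.
Macaulay duration = Σ(t·PV) / P = 1,919.0534 / 438.0043 = 4.38136 years.

4.3814 years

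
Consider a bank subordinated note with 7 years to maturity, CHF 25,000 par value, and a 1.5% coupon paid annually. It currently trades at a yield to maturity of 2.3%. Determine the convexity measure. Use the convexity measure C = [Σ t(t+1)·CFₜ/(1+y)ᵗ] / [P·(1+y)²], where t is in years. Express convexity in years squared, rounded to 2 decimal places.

50.34

With y = 0.023:
  t   CF        PV=CF/(1+0.023)^t    t·PV        t(t+1)·PV
  1       375.00       366.5689       366.5689         733.1378
  2       375.00       358.3274       716.6548       2,149.9643
  3       375.00       350.2711     1,050.8134       4,203.2538
  4       375.00       342.3960     1,369.5842       6,847.9208
  5       375.00       334.6980     1,673.4899      10,040.9396
  6       375.00       327.1730     1,963.0380      13,741.2663
  7    25,375.00    21,640.9646   151,486.7523   1,211,894.0185
  Σ                 23,720.3991   158,626.9016   1,249,610.5011
P = 23,720.3991.
Convexity = Σ t(t+1)·PV / [P·(1+y)²] = 1,249,610.5011 / (23,720.3991 × 1.046529) = 50.33863.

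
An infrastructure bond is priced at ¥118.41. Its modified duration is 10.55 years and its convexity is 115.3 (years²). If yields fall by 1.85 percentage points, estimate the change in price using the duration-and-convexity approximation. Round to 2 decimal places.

+¥25.45

Duration effect: -D_mod·Δy = -10.55 × (-0.0185) = +0.195175
Convexity effect: ½·C·(Δy)² = 0.5 × 115.3 × (-0.0185)² = +0.0197307125
ΔP/P ≈ +0.195175 + 0.0197307125 = +0.2149057125
ΔP ≈ 118.41 × (+0.2149057125) = +25.446985417125.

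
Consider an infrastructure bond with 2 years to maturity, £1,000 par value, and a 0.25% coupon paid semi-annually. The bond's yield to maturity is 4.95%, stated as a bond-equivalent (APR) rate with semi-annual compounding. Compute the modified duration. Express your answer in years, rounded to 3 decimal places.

1.948 years

Periodic yield y = 0.02475. First find Macaulay duration:
  t   CF        PV=CF/(1+0.02475)^t    t·PV
  1         1.25         1.2198         1.2198
  2         1.25         1.1903         2.3807
  3         1.25         1.1616         3.4848
  4     1,001.25       907.9686     3,631.8743
  Σ                    911.5403     3,638.9596
P = 911.5403; Macaulay duration = 3,638.9596 / 911.5403 = 3.99210 half-year periods = 1.99605 years.
Modified duration = D_Mac / (1 + y) = 1.99605 / 1.02475 = 1.94784 years.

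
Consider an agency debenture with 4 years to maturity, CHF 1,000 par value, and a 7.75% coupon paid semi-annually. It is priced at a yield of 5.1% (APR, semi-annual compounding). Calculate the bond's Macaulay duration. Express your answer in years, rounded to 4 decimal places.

3.5401 years

Periodic yield y = 0.0255. Discount each cash flow and weight by its period:
  t   CF        PV=CF/(1+0.0255)^t    t·PV
  1        38.75        37.7864        37.7864
  2        38.75        36.8469        73.6937
  3        38.75        35.9306       107.7919
  4        38.75        35.0372       140.1487
  5        38.75        34.1659       170.8297
  6        38.75        33.3164       199.8982
  7        38.75        32.4879       227.4155
  8     1,038.75       849.2308     6,793.8461
  Σ                  1,094.8021     7,751.4103
Price P = Σ PV = 1,094.8021.
Macaulay duration = Σ(t·PV) / P = 7,751.4103 / 1,094.8021 = 7.08019 half-year periods.
In years: 7.08019 / 2 = 3.54010 years.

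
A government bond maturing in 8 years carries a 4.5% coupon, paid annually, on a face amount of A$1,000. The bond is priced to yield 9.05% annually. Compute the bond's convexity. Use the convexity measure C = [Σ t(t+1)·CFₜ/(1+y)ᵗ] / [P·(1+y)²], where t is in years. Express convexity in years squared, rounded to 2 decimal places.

47.58

With y = 0.0905:
  t   CF        PV=CF/(1+0.0905)^t    t·PV        t(t+1)·PV
  1        45.00        41.2655        41.2655          82.5309
  2        45.00        37.8409        75.6818         227.0453
  3        45.00        34.7005       104.1014         416.4058
  4        45.00        31.8207       127.2828         636.4142
  5        45.00        29.1799       145.8996         875.3977
  6        45.00        26.7583       160.5498       1,123.8485
  7        45.00        24.5376       171.7635       1,374.1079
  8     1,045.00       522.5296     4,180.2371      37,622.1341
  Σ                    748.6330     5,006.7815      42,357.8845
P = 748.6330.
Convexity = Σ t(t+1)·PV / [P·(1+y)²] = 42,357.8845 / (748.6330 × 1.189190) = 47.57885.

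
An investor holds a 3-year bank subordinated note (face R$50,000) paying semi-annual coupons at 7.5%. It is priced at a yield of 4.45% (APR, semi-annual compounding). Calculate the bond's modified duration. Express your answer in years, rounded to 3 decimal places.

2.694 years

Periodic yield y = 0.02225. First find Macaulay duration:
  t   CF        PV=CF/(1+0.02225)^t    t·PV
  1     1,875.00     1,834.1893     1,834.1893
  2     1,875.00     1,794.2669     3,588.5337
  3     1,875.00     1,755.2134     5,265.6401
  4     1,875.00     1,717.0099     6,868.0395
  5     1,875.00     1,679.6379     8,398.1897
  6    51,875.00    45,458.5307   272,751.1841
  Σ                 54,238.8480   298,705.7764
P = 54,238.8480; Macaulay duration = 298,705.7764 / 54,238.8480 = 5.50723 half-year periods = 2.75361 years.
Modified duration = D_Mac / (1 + y) = 2.75361 / 1.02225 = 2.69368 years.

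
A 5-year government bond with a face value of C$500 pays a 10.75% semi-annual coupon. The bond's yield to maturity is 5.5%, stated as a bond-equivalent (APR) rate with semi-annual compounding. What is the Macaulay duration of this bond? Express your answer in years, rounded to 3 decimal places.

Periodic yield y = 0.0275. Discount each cash flow and weight by its period:
  t   CF        PV=CF/(1+0.0275)^t    t·PV
  1       26.875        26.1557        26.1557
  2       26.875        25.4557        50.9114
  3       26.875        24.7744        74.3232
  4       26.875        24.1113        96.4453
  5       26.875        23.4660       117.3301
  6       26.875        22.8380       137.0278
  7       26.875        22.2267       155.5871
  8       26.875        21.6319       173.0549
  9       26.875        21.0529       189.4761
  10     526.875       401.6884     4,016.8840
  Σ                    613.4010     5,037.1956
Price P = Σ PV = 613.4010.
Macaulay duration = Σ(t·PV) / P = 5,037.1956 / 613.4010 = 8.21191 half-year periods.
In years: 8.21191 / 2 = 4.10596 years.

4.106 years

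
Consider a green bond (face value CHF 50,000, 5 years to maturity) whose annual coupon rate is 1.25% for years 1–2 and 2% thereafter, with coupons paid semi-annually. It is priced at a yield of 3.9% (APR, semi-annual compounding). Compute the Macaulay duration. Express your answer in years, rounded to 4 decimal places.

Periodic yield y = 0.0195. Discount each cash flow and weight by its period:
  t   CF        PV=CF/(1+0.0195)^t    t·PV
  1       312.50       306.5228       306.5228
  2       312.50       300.6599       601.3199
  3       312.50       294.9092       884.7276
  4       312.50       289.2685     1,157.0739
  5       500.00       453.9770     2,269.8850
  6       500.00       445.2938     2,671.7626
  7       500.00       436.7766     3,057.4364
  8       500.00       428.4224     3,427.3791
  9       500.00       420.2279     3,782.0515
  10   50,500.00    41,631.2141   416,312.1415
  Σ                 45,007.2723   434,470.3004
Price P = Σ PV = 45,007.2723.
Macaulay duration = Σ(t·PV) / P = 434,470.3004 / 45,007.2723 = 9.65334 half-year periods.
In years: 9.65334 / 2 = 4.82667 years.

4.8267 years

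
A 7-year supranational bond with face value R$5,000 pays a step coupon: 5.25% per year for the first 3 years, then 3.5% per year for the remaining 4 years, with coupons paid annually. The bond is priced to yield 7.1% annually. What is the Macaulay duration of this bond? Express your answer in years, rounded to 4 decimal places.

Periodic yield y = 0.071. Discount each cash flow and weight by its year:
  t   CF        PV=CF/(1+0.071)^t    t·PV
  1       262.50       245.0980       245.0980
  2       262.50       228.8497       457.6994
  3       262.50       213.6785       641.0356
  4       175.00       133.0087       532.0349
  5       175.00       124.1912       620.9558
  6       175.00       115.9581       695.7488
  7     5,175.00     3,201.7252    22,412.0766
  Σ                  4,262.5095    25,604.6492
Price P = Σ PV = 4,262.5095.
Macaulay duration = Σ(t·PV) / P = 25,604.6492 / 4,262.5095 = 6.00694 years.

6.0069 years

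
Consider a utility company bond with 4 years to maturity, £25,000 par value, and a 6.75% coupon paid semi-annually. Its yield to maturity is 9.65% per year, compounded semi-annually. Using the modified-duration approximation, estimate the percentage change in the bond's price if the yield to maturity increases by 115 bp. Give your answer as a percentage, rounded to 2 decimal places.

-3.89%

Periodic yield y = 0.04825. Modified duration first:
  t   CF        PV=CF/(1+0.04825)^t    t·PV
  1       843.75       804.9130       804.9130
  2       843.75       767.8635     1,535.7271
  3       843.75       732.5195     2,197.5584
  4       843.75       698.8023     2,795.2090
  5       843.75       666.6370     3,333.1851
  6       843.75       635.9523     3,815.7139
  7       843.75       606.6800     4,246.7601
  8    25,843.75    17,727.0538   141,816.4304
  Σ                 22,640.4214   160,545.4970
P = 22,640.4214; D_Mac = 7.09110 half-year periods = 3.54555 yrs; D_mod = 3.54555/(1+0.04825) = 3.38235 yrs.
ΔP/P ≈ -D_mod · Δy = -3.38235 × (+0.0115) = -0.038897 = -3.8897%.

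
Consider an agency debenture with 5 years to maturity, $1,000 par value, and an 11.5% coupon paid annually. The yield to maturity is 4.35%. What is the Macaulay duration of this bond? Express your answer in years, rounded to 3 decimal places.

Periodic yield y = 0.0435. Discount each cash flow and weight by its year:
  t   CF        PV=CF/(1+0.0435)^t    t·PV
  1       115.00       110.2060       110.2060
  2       115.00       105.6119       211.2238
  3       115.00       101.2093       303.6279
  4       115.00        96.9902       387.9610
  5     1,115.00       901.1822     4,505.9110
  Σ                  1,315.1997     5,518.9297
Price P = Σ PV = 1,315.1997.
Macaulay duration = Σ(t·PV) / P = 5,518.9297 / 1,315.1997 = 4.19627 years.

4.196 years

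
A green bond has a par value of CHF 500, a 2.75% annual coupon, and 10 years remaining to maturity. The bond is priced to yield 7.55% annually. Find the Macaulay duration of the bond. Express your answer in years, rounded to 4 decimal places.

Periodic yield y = 0.0755. Discount each cash flow and weight by its year:
  t   CF        PV=CF/(1+0.0755)^t    t·PV
  1        13.75        12.7848        12.7848
  2        13.75        11.8873        23.7745
  3        13.75        11.0528        33.1583
  4        13.75        10.2769        41.1075
  5        13.75         9.5554        47.7772
  6        13.75         8.8846        53.3079
  7        13.75         8.2609        57.8266
  8        13.75         7.6810        61.4482
  9        13.75         7.1418        64.2764
  10      513.75       248.1120     2,481.1195
  Σ                    335.6375     2,876.5810
Price P = Σ PV = 335.6375.
Macaulay duration = Σ(t·PV) / P = 2,876.5810 / 335.6375 = 8.57050 years.

8.5705 years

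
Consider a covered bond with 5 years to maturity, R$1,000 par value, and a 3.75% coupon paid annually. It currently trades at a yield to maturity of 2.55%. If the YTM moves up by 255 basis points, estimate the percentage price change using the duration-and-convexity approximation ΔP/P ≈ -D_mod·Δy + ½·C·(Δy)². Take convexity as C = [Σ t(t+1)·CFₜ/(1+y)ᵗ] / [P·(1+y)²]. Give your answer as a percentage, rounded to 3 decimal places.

-10.749%

With y = 0.0255:
  t   CF        PV=CF/(1+0.0255)^t    t·PV        t(t+1)·PV
  1        37.50        36.5675        36.5675          73.1351
  2        37.50        35.6582        71.3165         213.9495
  3        37.50        34.7716       104.3147         417.2588
  4        37.50        33.9069       135.6278         678.1388
  5     1,037.50       914.7655     4,573.8276      27,442.9653
  Σ                  1,055.6698     4,921.6540      28,825.4475
P = 1,055.6698; D_Mac = 4.66212 yrs; D_mod = 4.54619 yrs; C = 25.96430.
Duration effect: -4.54619 × (+0.0255) = -0.115928
Convexity effect: 0.5 × 25.96430 × (0.0255)² = +0.0084416
ΔP/P ≈ -0.115928 + 0.0084416 = -0.107486 = -10.7486%.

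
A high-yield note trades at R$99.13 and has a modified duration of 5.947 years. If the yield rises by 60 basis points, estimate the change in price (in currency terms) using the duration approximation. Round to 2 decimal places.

Duration approximation: ΔP/P ≈ -D_mod · Δy = -5.947 × (+0.006) = -0.035682.
ΔP ≈ 99.13 × (-0.035682) = -3.53715666.

-R$3.54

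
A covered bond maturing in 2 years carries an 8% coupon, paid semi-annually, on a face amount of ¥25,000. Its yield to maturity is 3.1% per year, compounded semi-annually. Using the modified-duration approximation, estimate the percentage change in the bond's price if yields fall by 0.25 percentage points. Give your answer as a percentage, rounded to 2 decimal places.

+0.47%

Periodic yield y = 0.0155. Modified duration first:
  t   CF        PV=CF/(1+0.0155)^t    t·PV
  1     1,000.00       984.7366       984.7366
  2     1,000.00       969.7061     1,939.4123
  3     1,000.00       954.9051     2,864.7153
  4    26,000.00    24,448.5798    97,794.3193
  Σ                 27,357.9277   103,583.1835
P = 27,357.9277; D_Mac = 3.78622 half-year periods = 1.89311 yrs; D_mod = 1.89311/(1+0.0155) = 1.86422 yrs.
ΔP/P ≈ -D_mod · Δy = -1.86422 × (-0.0025) = +0.004661 = +0.4661%.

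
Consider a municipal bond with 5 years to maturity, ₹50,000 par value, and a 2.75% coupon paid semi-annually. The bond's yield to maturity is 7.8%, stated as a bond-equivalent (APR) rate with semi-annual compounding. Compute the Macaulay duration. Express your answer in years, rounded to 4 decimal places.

Periodic yield y = 0.039. Discount each cash flow and weight by its period:
  t   CF        PV=CF/(1+0.039)^t    t·PV
  1       687.50       661.6939       661.6939
  2       687.50       636.8565     1,273.7131
  3       687.50       612.9514     1,838.8543
  4       687.50       589.9436     2,359.7745
  5       687.50       567.7994     2,838.9972
  6       687.50       546.4865     3,278.9188
  7       687.50       525.9735     3,681.8145
  8       687.50       506.2305     4,049.8441
  9       687.50       487.2286     4,385.0574
  10   50,687.50    34,573.6631   345,736.6312
  Σ                 39,708.8272   370,105.2991
Price P = Σ PV = 39,708.8272.
Macaulay duration = Σ(t·PV) / P = 370,105.2991 / 39,708.8272 = 9.32048 half-year periods.
In years: 9.32048 / 2 = 4.66024 years.

4.6602 years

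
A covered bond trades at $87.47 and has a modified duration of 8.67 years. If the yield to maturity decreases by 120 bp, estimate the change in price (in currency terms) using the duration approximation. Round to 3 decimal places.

Duration approximation: ΔP/P ≈ -D_mod · Δy = -8.67 × (-0.012) = +0.104040.
ΔP ≈ 87.47 × (+0.104040) = +9.1003788.

+$9.100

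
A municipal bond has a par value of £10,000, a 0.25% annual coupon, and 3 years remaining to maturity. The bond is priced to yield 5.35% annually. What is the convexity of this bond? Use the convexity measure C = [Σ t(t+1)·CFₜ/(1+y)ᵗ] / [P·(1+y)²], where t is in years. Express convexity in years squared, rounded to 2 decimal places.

10.77

With y = 0.0535:
  t   CF        PV=CF/(1+0.0535)^t    t·PV        t(t+1)·PV
  1        25.00        23.7304        23.7304          47.4608
  2        25.00        22.5253        45.0506         135.1519
  3    10,025.00     8,573.9463    25,721.8390     102,887.3562
  Σ                  8,620.2021    25,790.6201     103,069.9689
P = 8,620.2021.
Convexity = Σ t(t+1)·PV / [P·(1+y)²] = 103,069.9689 / (8,620.2021 × 1.109862) = 10.77322.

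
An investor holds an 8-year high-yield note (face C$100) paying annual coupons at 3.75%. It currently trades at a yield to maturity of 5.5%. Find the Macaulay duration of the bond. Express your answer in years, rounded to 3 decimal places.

6.990 years

Periodic yield y = 0.055. Discount each cash flow and weight by its year:
  t   CF        PV=CF/(1+0.055)^t    t·PV
  1         3.75         3.5545         3.5545
  2         3.75         3.3692         6.7384
  3         3.75         3.1936         9.5807
  4         3.75         3.0271        12.1083
  5         3.75         2.8693        14.3463
  6         3.75         2.7197        16.3180
  7         3.75         2.5779        18.0452
  8       103.75        67.6034       540.8271
  Σ                     88.9145       621.5184
Price P = Σ PV = 88.9145.
Macaulay duration = Σ(t·PV) / P = 621.5184 / 88.9145 = 6.99007 years.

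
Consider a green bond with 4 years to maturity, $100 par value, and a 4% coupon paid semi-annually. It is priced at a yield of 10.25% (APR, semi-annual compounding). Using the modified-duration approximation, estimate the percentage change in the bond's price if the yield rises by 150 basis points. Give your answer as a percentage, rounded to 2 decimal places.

Periodic yield y = 0.05125. Modified duration first:
  t   CF        PV=CF/(1+0.05125)^t    t·PV
  1         2.00         1.9025         1.9025
  2         2.00         1.8097         3.6195
  3         2.00         1.7215         5.1646
  4         2.00         1.6376         6.5504
  5         2.00         1.5578         7.7888
  6         2.00         1.4818         8.8909
  7         2.00         1.4096         9.8670
  8       102.00        68.3836       547.0690
  Σ                     79.9041       590.8526
P = 79.9041; D_Mac = 7.39452 half-year periods = 3.69726 yrs; D_mod = 3.69726/(1+0.05125) = 3.51701 yrs.
ΔP/P ≈ -D_mod · Δy = -3.51701 × (+0.015) = -0.052755 = -5.2755%.

-5.28%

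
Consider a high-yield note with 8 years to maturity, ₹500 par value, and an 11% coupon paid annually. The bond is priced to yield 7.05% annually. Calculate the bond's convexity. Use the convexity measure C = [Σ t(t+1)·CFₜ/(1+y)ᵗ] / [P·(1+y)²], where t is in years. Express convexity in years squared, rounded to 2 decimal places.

With y = 0.0705:
  t   CF        PV=CF/(1+0.0705)^t    t·PV        t(t+1)·PV
  1        55.00        51.3779        51.3779         102.7557
  2        55.00        47.9943        95.9885         287.9656
  3        55.00        44.8335       134.5005         538.0020
  4        55.00        41.8809       167.5236         837.6180
  5        55.00        39.1227       195.6137       1,173.6824
  6        55.00        36.5462       219.2774       1,534.9419
  7        55.00        34.1394       238.9759       1,911.8069
  8       555.00       321.8101     2,574.4804      23,170.3240
  Σ                    617.7050     3,677.7379      29,557.0965
P = 617.7050.
Convexity = Σ t(t+1)·PV / [P·(1+y)²] = 29,557.0965 / (617.7050 × 1.145970) = 41.75489.

41.75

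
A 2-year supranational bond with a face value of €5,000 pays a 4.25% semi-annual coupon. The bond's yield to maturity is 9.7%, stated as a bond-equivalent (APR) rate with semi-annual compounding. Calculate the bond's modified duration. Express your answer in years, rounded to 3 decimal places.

1.845 years

Periodic yield y = 0.0485. First find Macaulay duration:
  t   CF        PV=CF/(1+0.0485)^t    t·PV
  1       106.25       101.3352       101.3352
  2       106.25        96.6478       193.2956
  3       106.25        92.1772       276.5317
  4     5,106.25     4,225.0158    16,900.0631
  Σ                  4,515.1761    17,471.2257
P = 4,515.1761; Macaulay duration = 17,471.2257 / 4,515.1761 = 3.86945 half-year periods = 1.93472 years.
Modified duration = D_Mac / (1 + y) = 1.93472 / 1.0485 = 1.84523 years.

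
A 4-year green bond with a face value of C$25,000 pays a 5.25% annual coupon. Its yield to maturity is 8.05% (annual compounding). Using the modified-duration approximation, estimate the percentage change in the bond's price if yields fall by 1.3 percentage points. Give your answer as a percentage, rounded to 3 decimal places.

Periodic yield y = 0.0805. Modified duration first:
  t   CF        PV=CF/(1+0.0805)^t    t·PV
  1     1,312.50     1,214.7154     1,214.7154
  2     1,312.50     1,124.2160     2,248.4320
  3     1,312.50     1,040.4591     3,121.3772
  4    26,312.50    19,304.6987    77,218.7949
  Σ                 22,684.0892    83,803.3195
P = 22,684.0892; D_Mac = 3.69437 yrs; D_mod = 3.69437/(1+0.0805) = 3.41913 yrs.
ΔP/P ≈ -D_mod · Δy = -3.41913 × (-0.013) = +0.044449 = +4.4449%.

+4.445%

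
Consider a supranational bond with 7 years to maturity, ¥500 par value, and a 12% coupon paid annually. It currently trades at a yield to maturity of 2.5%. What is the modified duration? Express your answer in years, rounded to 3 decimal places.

Periodic yield y = 0.025. First find Macaulay duration:
  t   CF        PV=CF/(1+0.025)^t    t·PV
  1        60.00        58.5366        58.5366
  2        60.00        57.1089       114.2177
  3        60.00        55.7160       167.1479
  4        60.00        54.3570       217.4282
  5        60.00        53.0313       265.1563
  6        60.00        51.7378       310.4269
  7       560.00       471.1085     3,297.7597
  Σ                    801.5961     4,430.6732
P = 801.5961; Macaulay duration = 4,430.6732 / 801.5961 = 5.52731 years.
Modified duration = D_Mac / (1 + y) = 5.52731 / 1.025 = 5.39250 years.

5.393 years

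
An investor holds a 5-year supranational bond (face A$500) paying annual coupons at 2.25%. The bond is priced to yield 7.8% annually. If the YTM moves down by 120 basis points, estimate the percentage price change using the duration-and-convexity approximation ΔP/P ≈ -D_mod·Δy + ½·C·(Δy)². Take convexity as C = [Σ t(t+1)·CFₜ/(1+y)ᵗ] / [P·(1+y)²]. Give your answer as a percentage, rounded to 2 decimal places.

+5.46%

With y = 0.078:
  t   CF        PV=CF/(1+0.078)^t    t·PV        t(t+1)·PV
  1        11.25        10.4360        10.4360          20.8720
  2        11.25         9.6809        19.3618          58.0853
  3        11.25         8.9804        26.9412         107.7649
  4        11.25         8.3306        33.3225         166.6125
  5       511.25       351.1879     1,755.9394      10,535.6363
  Σ                    388.6158     1,846.0009      10,888.9710
P = 388.6158; D_Mac = 4.75020 yrs; D_mod = 4.40649 yrs; C = 24.11176.
Duration effect: -4.40649 × (-0.012) = +0.052878
Convexity effect: 0.5 × 24.11176 × (-0.012)² = +0.0017360
ΔP/P ≈ +0.052878 + 0.0017360 = +0.054614 = +5.4614%.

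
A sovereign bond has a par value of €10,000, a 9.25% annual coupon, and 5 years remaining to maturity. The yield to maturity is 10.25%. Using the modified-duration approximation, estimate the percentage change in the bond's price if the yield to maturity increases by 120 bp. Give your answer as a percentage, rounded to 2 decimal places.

-4.58%

Periodic yield y = 0.1025. Modified duration first:
  t   CF        PV=CF/(1+0.1025)^t    t·PV
  1       925.00       839.0023       839.0023
  2       925.00       760.9998     1,521.9996
  3       925.00       690.2492     2,070.7477
  4       925.00       626.0764     2,504.3056
  5    10,925.00     6,707.0023    33,535.0115
  Σ                  9,623.3300    40,471.0667
P = 9,623.3300; D_Mac = 4.20552 yrs; D_mod = 4.20552/(1+0.1025) = 3.81453 yrs.
ΔP/P ≈ -D_mod · Δy = -3.81453 × (+0.012) = -0.045774 = -4.5774%.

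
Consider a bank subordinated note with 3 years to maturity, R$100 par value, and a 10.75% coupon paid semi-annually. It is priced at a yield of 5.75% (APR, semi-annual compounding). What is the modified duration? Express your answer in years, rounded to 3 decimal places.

Periodic yield y = 0.02875. First find Macaulay duration:
  t   CF        PV=CF/(1+0.02875)^t    t·PV
  1        5.375         5.2248         5.2248
  2        5.375         5.0788        10.1575
  3        5.375         4.9368        14.8105
  4        5.375         4.7989        19.1955
  5        5.375         4.6648        23.3238
  6      105.375        88.8952       533.3714
  Σ                    113.5993       606.0836
P = 113.5993; Macaulay duration = 606.0836 / 113.5993 = 5.33528 half-year periods = 2.66764 years.
Modified duration = D_Mac / (1 + y) = 2.66764 / 1.02875 = 2.59309 years.

2.593 years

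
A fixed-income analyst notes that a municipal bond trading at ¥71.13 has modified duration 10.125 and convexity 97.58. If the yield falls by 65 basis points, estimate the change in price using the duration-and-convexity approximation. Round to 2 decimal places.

+¥4.83

Duration effect: -D_mod·Δy = -10.125 × (-0.0065) = +0.0658125
Convexity effect: ½·C·(Δy)² = 0.5 × 97.58 × (-0.0065)² = +0.0020613775
ΔP/P ≈ +0.0658125 + 0.0020613775 = +0.0678738775
ΔP ≈ 71.13 × (+0.0678738775) = +4.827868906575.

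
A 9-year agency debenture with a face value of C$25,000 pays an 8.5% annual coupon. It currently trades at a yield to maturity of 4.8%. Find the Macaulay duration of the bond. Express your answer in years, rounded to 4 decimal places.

6.9229 years

Periodic yield y = 0.048. Discount each cash flow and weight by its year:
  t   CF        PV=CF/(1+0.048)^t    t·PV
  1     2,125.00     2,027.6718     2,027.6718
  2     2,125.00     1,934.8013     3,869.6026
  3     2,125.00     1,846.1844     5,538.5533
  4     2,125.00     1,761.6264     7,046.5055
  5     2,125.00     1,680.9412     8,404.7060
  6     2,125.00     1,603.9515     9,623.7091
  7     2,125.00     1,530.4881    10,713.4167
  8     2,125.00     1,460.3894    11,683.1152
  9    27,125.00    17,787.6347   160,088.7127
  Σ                 31,633.6888   218,995.9929
Price P = Σ PV = 31,633.6888.
Macaulay duration = Σ(t·PV) / P = 218,995.9929 / 31,633.6888 = 6.92287 years.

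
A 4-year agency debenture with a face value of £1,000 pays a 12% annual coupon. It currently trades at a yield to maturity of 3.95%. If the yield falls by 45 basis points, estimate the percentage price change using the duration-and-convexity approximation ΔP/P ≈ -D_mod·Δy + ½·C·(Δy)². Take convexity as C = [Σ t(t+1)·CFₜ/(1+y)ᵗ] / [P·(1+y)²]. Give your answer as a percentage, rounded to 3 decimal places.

With y = 0.0395:
  t   CF        PV=CF/(1+0.0395)^t    t·PV        t(t+1)·PV
  1       120.00       115.4401       115.4401         230.8802
  2       120.00       111.0535       222.1070         666.3210
  3       120.00       106.8336       320.5007       1,282.0029
  4     1,120.00       959.2240     3,836.8961      19,184.4805
  Σ                  1,292.5512     4,494.9439      21,363.6847
P = 1,292.5512; D_Mac = 3.47758 yrs; D_mod = 3.34543 yrs; C = 15.29605.
Duration effect: -3.34543 × (-0.0045) = +0.015054
Convexity effect: 0.5 × 15.29605 × (-0.0045)² = +0.0001549
ΔP/P ≈ +0.015054 + 0.0001549 = +0.015209 = +1.5209%.

+1.521%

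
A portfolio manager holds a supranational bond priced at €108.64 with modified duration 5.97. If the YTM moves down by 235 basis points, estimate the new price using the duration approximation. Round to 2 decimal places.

Duration approximation: ΔP/P ≈ -D_mod · Δy = -5.97 × (-0.0235) = +0.140295.
New price ≈ 108.64 × (1 + 0.140295) = 123.8816488.

€123.88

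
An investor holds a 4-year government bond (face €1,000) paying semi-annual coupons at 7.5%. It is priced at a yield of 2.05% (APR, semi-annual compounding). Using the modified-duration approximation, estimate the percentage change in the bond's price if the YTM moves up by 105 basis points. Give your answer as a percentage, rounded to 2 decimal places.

Periodic yield y = 0.01025. Modified duration first:
  t   CF        PV=CF/(1+0.01025)^t    t·PV
  1        37.50        37.1195        37.1195
  2        37.50        36.7429        73.4858
  3        37.50        36.3701       109.1103
  4        37.50        36.0011       144.0044
  5        37.50        35.6358       178.1792
  6        37.50        35.2743       211.6457
  7        37.50        34.9164       244.4147
  8     1,037.50       956.2187     7,649.7496
  Σ                  1,208.2789     8,647.7092
P = 1,208.2789; D_Mac = 7.15705 half-year periods = 3.57852 yrs; D_mod = 3.57852/(1+0.01025) = 3.54222 yrs.
ΔP/P ≈ -D_mod · Δy = -3.54222 × (+0.0105) = -0.037193 = -3.7193%.

-3.72%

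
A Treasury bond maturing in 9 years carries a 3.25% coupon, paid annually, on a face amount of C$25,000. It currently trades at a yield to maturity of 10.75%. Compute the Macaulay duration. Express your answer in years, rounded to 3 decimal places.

7.538 years

Periodic yield y = 0.1075. Discount each cash flow and weight by its year:
  t   CF        PV=CF/(1+0.1075)^t    t·PV
  1       812.50       733.6343       733.6343
  2       812.50       662.4238     1,324.8475
  3       812.50       598.1253     1,794.3759
  4       812.50       540.0680     2,160.2719
  5       812.50       487.6460     2,438.2302
  6       812.50       440.3124     2,641.8747
  7       812.50       397.5733     2,783.0132
  8       812.50       358.9827     2,871.8614
  9    25,812.50    10,297.6104    92,678.4932
  Σ                 14,516.3762   109,426.6023
Price P = Σ PV = 14,516.3762.
Macaulay duration = Σ(t·PV) / P = 109,426.6023 / 14,516.3762 = 7.53815 years.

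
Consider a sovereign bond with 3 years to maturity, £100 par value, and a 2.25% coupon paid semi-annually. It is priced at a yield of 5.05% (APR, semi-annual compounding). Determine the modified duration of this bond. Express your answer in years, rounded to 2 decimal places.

2.84 years

Periodic yield y = 0.02525. First find Macaulay duration:
  t   CF        PV=CF/(1+0.02525)^t    t·PV
  1        1.125         1.0973         1.0973
  2        1.125         1.0703         2.1405
  3        1.125         1.0439         3.1317
  4        1.125         1.0182         4.0728
  5        1.125         0.9931         4.9656
  6      101.125        87.0723       522.4336
  Σ                     92.2951       537.8416
P = 92.2951; Macaulay duration = 537.8416 / 92.2951 = 5.82741 half-year periods = 2.91371 years.
Modified duration = D_Mac / (1 + y) = 2.91371 / 1.02525 = 2.84195 years.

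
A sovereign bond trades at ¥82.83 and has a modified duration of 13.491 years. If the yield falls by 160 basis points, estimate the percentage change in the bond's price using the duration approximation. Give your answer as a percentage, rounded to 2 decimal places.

+21.59%

Duration approximation: ΔP/P ≈ -D_mod · Δy = -13.491 × (-0.016) = +0.215856.
As a percentage: +21.5856%.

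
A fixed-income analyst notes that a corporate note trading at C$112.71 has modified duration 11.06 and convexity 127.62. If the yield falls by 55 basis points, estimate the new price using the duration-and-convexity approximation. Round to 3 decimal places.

Duration effect: -D_mod·Δy = -11.06 × (-0.0055) = +0.060830
Convexity effect: ½·C·(Δy)² = 0.5 × 127.62 × (-0.0055)² = +0.0019302525
ΔP/P ≈ +0.060830 + 0.0019302525 = +0.0627602525
New price ≈ 112.71 × (1 + 0.0627602525) = 119.783708059275.

C$119.784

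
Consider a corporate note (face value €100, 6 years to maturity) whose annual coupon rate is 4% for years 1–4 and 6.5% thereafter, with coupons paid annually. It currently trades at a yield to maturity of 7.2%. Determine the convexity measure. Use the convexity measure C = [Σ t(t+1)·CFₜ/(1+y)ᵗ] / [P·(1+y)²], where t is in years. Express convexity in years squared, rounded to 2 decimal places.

31.68

With y = 0.072:
  t   CF        PV=CF/(1+0.072)^t    t·PV        t(t+1)·PV
  1         4.00         3.7313         3.7313           7.4627
  2         4.00         3.4807         6.9615          20.8844
  3         4.00         3.2470         9.7409          38.9634
  4         4.00         3.0289        12.1155          60.5774
  5         6.50         4.5913        22.9567         137.7402
  6       106.50        70.1748       421.0485       2,947.3396
  Σ                     88.2540       476.5544       3,212.9677
P = 88.2540.
Convexity = Σ t(t+1)·PV / [P·(1+y)²] = 3,212.9677 / (88.2540 × 1.149184) = 31.67980.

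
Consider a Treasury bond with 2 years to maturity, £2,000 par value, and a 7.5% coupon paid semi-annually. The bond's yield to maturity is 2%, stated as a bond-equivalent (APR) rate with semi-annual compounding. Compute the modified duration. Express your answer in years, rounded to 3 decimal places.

Periodic yield y = 0.01. First find Macaulay duration:
  t   CF        PV=CF/(1+0.01)^t    t·PV
  1        75.00        74.2574        74.2574
  2        75.00        73.5222       147.0444
  3        75.00        72.7943       218.3828
  4     2,075.00     1,994.0342     7,976.1369
  Σ                  2,214.6081     8,415.8215
P = 2,214.6081; Macaulay duration = 8,415.8215 / 2,214.6081 = 3.80014 half-year periods = 1.90007 years.
Modified duration = D_Mac / (1 + y) = 1.90007 / 1.01 = 1.88126 years.

1.881 years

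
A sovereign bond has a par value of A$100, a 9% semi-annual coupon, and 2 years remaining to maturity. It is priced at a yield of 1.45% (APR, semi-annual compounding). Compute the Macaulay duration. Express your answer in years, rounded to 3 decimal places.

1.884 years

Periodic yield y = 0.00725. Discount each cash flow and weight by its period:
  t   CF        PV=CF/(1+0.00725)^t    t·PV
  1         4.50         4.4676         4.4676
  2         4.50         4.4355         8.8709
  3         4.50         4.4035        13.2106
  4       104.50       101.5236       406.0946
  Σ                    114.8302       432.6437
Price P = Σ PV = 114.8302.
Macaulay duration = Σ(t·PV) / P = 432.6437 / 114.8302 = 3.76768 half-year periods.
In years: 3.76768 / 2 = 1.88384 years.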